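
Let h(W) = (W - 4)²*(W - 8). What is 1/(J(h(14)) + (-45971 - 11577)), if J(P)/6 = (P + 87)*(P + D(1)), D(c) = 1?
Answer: 1/2419774 ≈ 4.1326e-7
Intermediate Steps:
h(W) = (-4 + W)²*(-8 + W)
J(P) = 6*(1 + P)*(87 + P) (J(P) = 6*((P + 87)*(P + 1)) = 6*((87 + P)*(1 + P)) = 6*((1 + P)*(87 + P)) = 6*(1 + P)*(87 + P))
1/(J(h(14)) + (-45971 - 11577)) = 1/((522 + 6*((-4 + 14)²*(-8 + 14))² + 528*((-4 + 14)²*(-8 + 14))) + (-45971 - 11577)) = 1/((522 + 6*(10²*6)² + 528*(10²*6)) - 57548) = 1/((522 + 6*(100*6)² + 528*(100*6)) - 57548) = 1/((522 + 6*600² + 528*600) - 57548) = 1/((522 + 6*360000 + 316800) - 57548) = 1/((522 + 2160000 + 316800) - 57548) = 1/(2477322 - 57548) = 1/2419774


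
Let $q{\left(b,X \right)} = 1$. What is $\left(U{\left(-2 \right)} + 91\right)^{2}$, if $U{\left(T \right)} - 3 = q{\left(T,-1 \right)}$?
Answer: $9025$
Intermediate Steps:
$U{\left(T \right)} = 4$ ($U{\left(T \right)} = 3 + 1 = 4$)
$\left(U{\left(-2 \right)} + 91\right)^{2} = \left(4 + 91\right)^{2} = 95^{2} = 9025$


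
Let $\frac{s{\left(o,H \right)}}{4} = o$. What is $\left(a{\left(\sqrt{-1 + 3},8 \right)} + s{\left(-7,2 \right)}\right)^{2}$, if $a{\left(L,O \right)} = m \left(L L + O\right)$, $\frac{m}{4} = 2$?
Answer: $2704$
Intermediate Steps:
$s{\left(o,H \right)} = 4 o$
$m = 8$ ($m = 4 \cdot 2 = 8$)
$a{\left(L,O \right)} = 8 O + 8 L^{2}$ ($a{\left(L,O \right)} = 8 \left(L L + O\right) = 8 \left(L^{2} + O\right) = 8 \left(O + L^{2}\right) = 8 O + 8 L^{2}$)
$\left(a{\left(\sqrt{-1 + 3},8 \right)} + s{\left(-7,2 \right)}\right)^{2} = \left(\left(8 \cdot 8 + 8 \left(\sqrt{-1 + 3}\right)^{2}\right) + 4 \left(-7\right)\right)^{2} = \left(\left(64 + 8 \left(\sqrt{2}\right)^{2}\right) - 28\right)^{2} = \left(\left(64 + 8 \cdot 2\right) - 28\right)^{2} = \left(\left(64 + 16\right) - 28\right)^{2} = \left(80 - 28\right)^{2} = 52^{2} = 2704$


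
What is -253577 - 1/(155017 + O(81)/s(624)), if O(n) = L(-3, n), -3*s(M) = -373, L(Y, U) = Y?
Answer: -14662159904937/57821332 ≈ -2.5358e+5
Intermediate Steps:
s(M) = 373/3 (s(M) = -1/3*(-373) = 373/3)
O(n) = -3
-253577 - 1/(155017 + O(81)/s(624)) = -253577 - 1/(155017 - 3/373/3) = -253577 - 1/(155017 - 3*3/373) = -253577 - 1/(155017 - 9/373) = -253577 - 1/57821332/373 = -253577 - 1*373/57821332 = -253577 - 373/57821332 = -14662159904937/57821332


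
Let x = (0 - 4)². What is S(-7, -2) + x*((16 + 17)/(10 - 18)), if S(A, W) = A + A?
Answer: -80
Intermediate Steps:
x = 16 (x = (-4)² = 16)
S(A, W) = 2*A
S(-7, -2) + x*((16 + 17)/(10 - 18)) = 2*(-7) + 16*((16 + 17)/(10 - 18)) = -14 + 16*(33/(-8)) = -14 + 16*(33*(-⅛)) = -14 + 16*(-33/8) = -14 - 66 = -80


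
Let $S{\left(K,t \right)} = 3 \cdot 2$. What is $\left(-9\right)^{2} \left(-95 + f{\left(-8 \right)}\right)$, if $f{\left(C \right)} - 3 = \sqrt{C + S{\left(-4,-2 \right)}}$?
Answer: $-7452 + 81 i \sqrt{2} \approx -7452.0 + 114.55 i$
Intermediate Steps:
$S{\left(K,t \right)} = 6$
$f{\left(C \right)} = 3 + \sqrt{6 + C}$ ($f{\left(C \right)} = 3 + \sqrt{C + 6} = 3 + \sqrt{6 + C}$)
$\left(-9\right)^{2} \left(-95 + f{\left(-8 \right)}\right) = \left(-9\right)^{2} \left(-95 + \left(3 + \sqrt{6 - 8}\right)\right) = 81 \left(-95 + \left(3 + \sqrt{-2}\right)\right) = 81 \left(-95 + \left(3 + i \sqrt{2}\right)\right) = 81 \left(-92 + i \sqrt{2}\right) = -7452 + 81 i \sqrt{2}$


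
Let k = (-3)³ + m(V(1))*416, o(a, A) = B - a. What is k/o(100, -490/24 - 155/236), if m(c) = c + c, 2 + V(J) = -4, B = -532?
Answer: 5019/632 ≈ 7.9415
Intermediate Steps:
V(J) = -6 (V(J) = -2 - 4 = -6)
m(c) = 2*c
o(a, A) = -532 - a
k = -5019 (k = (-3)³ + (2*(-6))*416 = -27 - 12*416 = -27 - 4992 = -5019)
k/o(100, -490/24 - 155/236) = -5019/(-532 - 1*100) = -5019/(-532 - 100) = -5019/(-632) = -5019*(-1/632) = 5019/632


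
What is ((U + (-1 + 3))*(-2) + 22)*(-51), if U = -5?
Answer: -1428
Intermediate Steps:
((U + (-1 + 3))*(-2) + 22)*(-51) = ((-5 + (-1 + 3))*(-2) + 22)*(-51) = ((-5 + 2)*(-2) + 22)*(-51) = (-3*(-2) + 22)*(-51) = (6 + 22)*(-51) = 28*(-51) = -1428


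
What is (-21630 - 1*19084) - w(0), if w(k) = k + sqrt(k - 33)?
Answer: -40714 - I*sqrt(33) ≈ -40714.0 - 5.7446*I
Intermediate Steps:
w(k) = k + sqrt(-33 + k)
(-21630 - 1*19084) - w(0) = (-21630 - 1*19084) - (0 + sqrt(-33 + 0)) = (-21630 - 19084) - (0 + sqrt(-33)) = -40714 - (0 + I*sqrt(33)) = -40714 - I*sqrt(33)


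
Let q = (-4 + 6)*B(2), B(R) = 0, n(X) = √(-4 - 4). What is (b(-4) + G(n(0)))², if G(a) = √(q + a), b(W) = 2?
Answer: (2 + 2^(¾)*√I)² ≈ 8.7568 + 7.5853*I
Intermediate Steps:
n(X) = 2*I*√2 (n(X) = √(-8) = 2*I*√2)
q = 0 (q = (-4 + 6)*0 = 2*0 = 0)
G(a) = √a (G(a) = √(0 + a) = √a)
(b(-4) + G(n(0)))² = (2 + √(2*I*√2))² = (2 + 2^(¾)*√I)²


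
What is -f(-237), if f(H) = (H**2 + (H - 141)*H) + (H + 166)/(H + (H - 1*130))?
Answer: -88036091/604 ≈ -1.4576e+5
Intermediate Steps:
f(H) = H**2 + H*(-141 + H) + (166 + H)/(-130 + 2*H) (f(H) = (H**2 + (-141 + H)*H) + (166 + H)/(H + (H - 130)) = (H**2 + H*(-141 + H)) + (166 + H)/(H + (-130 + H)) = (H**2 + H*(-141 + H)) + (166 + H)/(-130 + 2*H) = H**2 + H*(-141 + H) + (166 + H)/(-130 + 2*H))
-f(-237) = -(166 - 542*(-237)**2 + 4*(-237)**3 + 18331*(-237))/(2*(-65 - 237)) = -(166 - 542*56169 + 4*(-13312053) - 4344447)/(2*(-302)) = -(-1)*(166 - 30443598 - 53248212 - 4344447)/(2*302) = -(-1)*(-88036091)/(2*302) = -1*88036091/604 = -88036091/604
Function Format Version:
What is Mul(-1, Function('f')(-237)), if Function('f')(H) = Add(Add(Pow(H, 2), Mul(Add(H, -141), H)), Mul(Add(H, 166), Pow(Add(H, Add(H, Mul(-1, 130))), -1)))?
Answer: Rational(-88036091, 604) ≈ -1.4576e+5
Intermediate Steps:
Function('f')(H) = Add(Pow(H, 2), Mul(H, Add(-141, H)), Mul(Pow(Add(-130, Mul(2, H)), -1), Add(166, H))) (Function('f')(H) = Add(Add(Pow(H, 2), Mul(Add(-141, H), H)), Mul(Add(166, H), Pow(Add(H, Add(H, -130)), -1))) = Add(Add(Pow(H, 2), Mul(H, Add(-141, H))), Mul(Add(166, H), Pow(Add(H, Add(-130, H)), -1))) = Add(Add(Pow(H, 2), Mul(H, Add(-141, H))), Mul(Add(166, H), Pow(Add(-130, Mul(2, H)), -1))) = Add(Add(Pow(H, 2), Mul(H, Add(-141, H))), Mul(Pow(Add(-130, Mul(2, H)), -1), Add(166, H))) = Add(Pow(H, 2), Mul(H, Add(-141, H)), Mul(Pow(Add(-130, Mul(2, H)), -1), Add(166, H))))
Mul(-1, Function('f')(-237)) = Mul(-1, Mul(Rational(1, 2), Pow(Add(-65, -237), -1), Add(166, Mul(-542, Pow(-237, 2)), Mul(4, Pow(-237, 3)), Mul(18331, -237)))) = Mul(-1, Mul(Rational(1, 2), Pow(-302, -1), Add(166, Mul(-542, 56169), Mul(4, -13312053), -4344447))) = Mul(-1, Mul(Rational(1, 2), Rational(-1, 302), Add(166, -30443598, -53248212, -4344447))) = Mul(-1, Mul(Rational(1, 2), Rational(-1, 302), -88036091)) = Mul(-1, Rational(88036091, 604)) = Rational(-88036091, 604)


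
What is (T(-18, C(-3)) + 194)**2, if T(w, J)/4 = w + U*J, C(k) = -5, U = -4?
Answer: 40804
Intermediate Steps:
T(w, J) = -16*J + 4*w (T(w, J) = 4*(w - 4*J) = -16*J + 4*w)
(T(-18, C(-3)) + 194)**2 = ((-16*(-5) + 4*(-18)) + 194)**2 = ((80 - 72) + 194)**2 = (8 + 194)**2 = 202**2 = 40804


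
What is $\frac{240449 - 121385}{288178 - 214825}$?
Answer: $\frac{39688}{24451} \approx 1.6232$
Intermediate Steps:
$\frac{240449 - 121385}{288178 - 214825} = \frac{240449 - 121385}{73353} = 119064 \cdot \frac{1}{73353} = \frac{39688}{24451}$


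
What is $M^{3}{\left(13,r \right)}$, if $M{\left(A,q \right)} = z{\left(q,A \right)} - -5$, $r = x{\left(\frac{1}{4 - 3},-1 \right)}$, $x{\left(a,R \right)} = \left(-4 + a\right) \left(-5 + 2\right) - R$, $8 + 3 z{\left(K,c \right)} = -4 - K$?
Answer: $- \frac{343}{27} \approx -12.704$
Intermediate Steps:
$z{\left(K,c \right)} = -4 - \frac{K}{3}$ ($z{\left(K,c \right)} = - \frac{8}{3} + \frac{-4 - K}{3} = - \frac{8}{3} - \left(\frac{4}{3} + \frac{K}{3}\right) = -4 - \frac{K}{3}$)
$x{\left(a,R \right)} = 12 - R - 3 a$ ($x{\left(a,R \right)} = \left(-4 + a\right) \left(-3\right) - R = \left(12 - 3 a\right) - R = 12 - R - 3 a$)
$r = 10$ ($r = 12 - -1 - \frac{3}{4 - 3} = 12 + 1 - \frac{3}{1} = 12 + 1 - 3 = 10$)
$M{\left(A,q \right)} = 1 - \frac{q}{3}$ ($M{\left(A,q \right)} = \left(-4 - \frac{q}{3}\right) - -5 = \left(-4 - \frac{q}{3}\right) + 5 = 1 - \frac{q}{3}$)
$M^{3}{\left(13,r \right)} = \left(1 - \frac{10}{3}\right)^{3} = \left(- \frac{7}{3}\right)^{3} = - \frac{343}{27}$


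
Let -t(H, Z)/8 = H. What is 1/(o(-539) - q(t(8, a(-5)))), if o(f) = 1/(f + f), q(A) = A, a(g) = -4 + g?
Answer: 1078/68991 ≈ 0.015625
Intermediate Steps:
t(H, Z) = -8*H
o(f) = 1/(2*f)
1/(o(-539) - q(t(8, a(-5)))) = 1/((½)/(-539) - (-8)*8) = 1/((½)*(-1/539) - 1*(-64)) = 1/(-1/1078 + 64) = 1/(68991/1078) = 1078/68991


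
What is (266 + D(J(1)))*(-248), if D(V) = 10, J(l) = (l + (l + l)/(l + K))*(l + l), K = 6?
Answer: -68448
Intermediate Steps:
J(l) = 2*l*(l + 2*l/(6 + l)) (J(l) = (l + (l + l)/(l + 6))*(l + l) = (l + (2*l)/(6 + l))*(2*l) = (l + 2*l/(6 + l))*(2*l) = 2*l*(l + 2*l/(6 + l)))
(266 + D(J(1)))*(-248) = (266 + 10)*(-248) = 276*(-248) = -68448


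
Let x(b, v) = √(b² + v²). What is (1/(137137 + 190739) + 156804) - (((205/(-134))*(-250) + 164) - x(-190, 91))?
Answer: 3432617452447/21967692 + √44381 ≈ 1.5647e+5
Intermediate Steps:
(1/(137137 + 190739) + 156804) - (((205/(-134))*(-250) + 164) - x(-190, 91)) = (1/(137137 + 190739) + 156804) - (((205/(-134))*(-250) + 164) - √((-190)² + 91²)) = (1/327876 + 156804) - (((205*(-1/134))*(-250) + 164) - √(36100 + 8281)) = (1/327876 + 156804) - ((-205/134*(-250) + 164) - √44381) = 51412268305/327876 - ((25625/67 + 164) - √44381) = 51412268305/327876 - (36613/67 - √44381) = 51412268305/327876 + (-36613/67 + √44381) = 3432617452447/21967692 + √44381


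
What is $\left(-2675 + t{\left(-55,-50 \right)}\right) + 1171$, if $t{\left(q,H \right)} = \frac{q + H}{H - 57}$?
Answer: $- \frac{160823}{107} \approx -1503.0$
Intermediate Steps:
$t{\left(q,H \right)} = \frac{H + q}{-57 + H}$
$\left(-2675 + t{\left(-55,-50 \right)}\right) + 1171 = \left(-2675 + \frac{-50 - 55}{-57 - 50}\right) + 1171 = \left(-2675 + \frac{1}{-107} \left(-105\right)\right) + 1171 = \left(-2675 - - \frac{105}{107}\right) + 1171 = \left(-2675 + \frac{105}{107}\right) + 1171 = - \frac{286120}{107} + 1171 = - \frac{160823}{107}$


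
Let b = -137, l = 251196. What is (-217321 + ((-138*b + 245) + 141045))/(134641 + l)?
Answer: -57125/385837 ≈ -0.14805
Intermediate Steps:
(-217321 + ((-138*b + 245) + 141045))/(134641 + l) = (-217321 + ((-138*(-137) + 245) + 141045))/(134641 + 251196) = (-217321 + ((18906 + 245) + 141045))/385837 = (-217321 + (19151 + 141045))*(1/385837) = (-217321 + 160196)*(1/385837) = -57125*1/385837 = -57125/385837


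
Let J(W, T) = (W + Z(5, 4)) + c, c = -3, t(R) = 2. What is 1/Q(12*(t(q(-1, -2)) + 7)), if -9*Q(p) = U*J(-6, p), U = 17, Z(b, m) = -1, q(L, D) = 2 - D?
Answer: 9/170 ≈ 0.052941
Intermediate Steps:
J(W, T) = -4 + W (J(W, T) = (W - 1) - 3 = (-1 + W) - 3 = -4 + W)
Q(p) = 170/9 (Q(p) = -17*(-4 - 6)/9 = -17*(-10)/9 = -⅑*(-170) = 170/9)
1/Q(12*(t(q(-1, -2)) + 7)) = 1/(170/9) = 9/170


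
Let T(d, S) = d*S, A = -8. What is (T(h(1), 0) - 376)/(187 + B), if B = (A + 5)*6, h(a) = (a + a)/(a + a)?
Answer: -376/169 ≈ -2.2249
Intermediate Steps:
h(a) = 1 (h(a) = (2*a)/((2*a)) = (2*a)*(1/(2*a)) = 1)
T(d, S) = S*d
B = -18 (B = (-8 + 5)*6 = -3*6 = -18)
(T(h(1), 0) - 376)/(187 + B) = (0*1 - 376)/(187 - 18) = (0 - 376)/169 = -376*1/169 = -376/169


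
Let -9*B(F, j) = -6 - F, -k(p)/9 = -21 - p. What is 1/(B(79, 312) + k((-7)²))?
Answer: 9/5755 ≈ 0.0015639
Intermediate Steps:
k(p) = 189 + 9*p (k(p) = -9*(-21 - p) = 189 + 9*p)
B(F, j) = ⅔ + F/9 (B(F, j) = -(-6 - F)/9 = ⅔ + F/9)
1/(B(79, 312) + k((-7)²)) = 1/((⅔ + (⅑)*79) + (189 + 9*(-7)²)) = 1/((⅔ + 79/9) + (189 + 9*49)) = 1/(85/9 + (189 + 441)) = 1/(85/9 + 630) = 1/(5755/9) = 9/5755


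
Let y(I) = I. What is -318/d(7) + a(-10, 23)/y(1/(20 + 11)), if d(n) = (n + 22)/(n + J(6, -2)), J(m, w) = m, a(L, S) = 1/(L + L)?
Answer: -83579/580 ≈ -144.10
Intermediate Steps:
a(L, S) = 1/(2*L)
d(n) = (22 + n)/(6 + n) (d(n) = (n + 22)/(n + 6) = (22 + n)/(6 + n))
-318/d(7) + a(-10, 23)/y(1/(20 + 11)) = -318*(6 + 7)/(22 + 7) + ((½)/(-10))/(1/(20 + 11)) = -318/(29/13) + ((½)*(-⅒))/(1/31) = -318/((1/13)*29) - 1/(20*1/31) = -318/29/13 - 1/20*31 = -318*13/29 - 31/20 = -4134/29 - 31/20 = -83579/580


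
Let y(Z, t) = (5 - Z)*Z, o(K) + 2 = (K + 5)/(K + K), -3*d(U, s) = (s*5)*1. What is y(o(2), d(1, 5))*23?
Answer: -483/16 ≈ -30.188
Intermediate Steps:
d(U, s) = -5*s/3 (d(U, s) = -s*5/3 = -5*s/3)
o(K) = -2 + (5 + K)/(2*K) (o(K) = -2 + (K + 5)/(K + K) = -2 + (5 + K)/((2*K)) = -2 + (5 + K)*(1/(2*K)) = -2 + (5 + K)/(2*K))
y(Z, t) = Z*(5 - Z)
y(o(2), d(1, 5))*23 = (((1/2)*(5 - 3*2)/2)*(5 - (5 - 3*2)/(2*2)))*23 = (((1/2)*(1/2)*(5 - 6))*(5 - (5 - 6)/(2*2)))*23 = (((1/2)*(1/2)*(-1))*(5 - (-1)/(2*2)))*23 = -(5 - 1*(-1/4))/4*23 = -(5 + 1/4)/4*23 = -1/4*21/4*23 = -21/16*23 = -483/16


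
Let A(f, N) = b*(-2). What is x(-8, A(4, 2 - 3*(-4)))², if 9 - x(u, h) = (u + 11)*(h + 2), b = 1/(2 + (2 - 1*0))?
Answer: 81/4 ≈ 20.250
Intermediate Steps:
b = ¼ (b = 1/(2 + (2 + 0)) = 1/(2 + 2) = 1/4 = ¼ ≈ 0.25000)
A(f, N) = -½ (A(f, N) = (¼)*(-2) = -½)
x(u, h) = 9 - (2 + h)*(11 + u) (x(u, h) = 9 - (u + 11)*(h + 2) = 9 - (11 + u)*(2 + h) = 9 - (2 + h)*(11 + u))
x(-8, A(4, 2 - 3*(-4)))² = (-13 - 11*(-½) - 2*(-8) - 1*(-½)*(-8))² = (-13 + 11/2 + 16 - 4)² = (9/2)² = 81/4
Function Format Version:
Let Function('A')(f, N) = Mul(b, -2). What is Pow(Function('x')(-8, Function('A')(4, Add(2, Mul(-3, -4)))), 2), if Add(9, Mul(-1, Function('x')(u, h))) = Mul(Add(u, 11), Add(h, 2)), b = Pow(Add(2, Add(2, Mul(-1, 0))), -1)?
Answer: Rational(81, 4) ≈ 20.250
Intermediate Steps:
b = Rational(1, 4) (b = Pow(Add(2, Add(2, 0)), -1) = Pow(Add(2, 2), -1) = Pow(4, -1) = Rational(1, 4) ≈ 0.25000)
Function('A')(f, N) = Rational(-1, 2) (Function('A')(f, N) = Mul(Rational(1, 4), -2) = Rational(-1, 2))
Function('x')(u, h) = Add(9, Mul(-1, Add(2, h), Add(11, u))) (Function('x')(u, h) = Add(9, Mul(-1, Mul(Add(u, 11), Add(h, 2)))) = Add(9, Mul(-1, Mul(Add(11, u), Add(2, h)))) = Add(9, Mul(-1, Mul(Add(2, h), Add(11, u)))) = Add(9, Mul(-1, Add(2, h), Add(11, u))))
Pow(Function('x')(-8, Function('A')(4, Add(2, Mul(-3, -4)))), 2) = Pow(Add(-13, Mul(-11, Rational(-1, 2)), Mul(-2, -8), Mul(-1, Rational(-1, 2), -8)), 2) = Pow(Add(-13, Rational(11, 2), 16, -4), 2) = Pow(Rational(9, 2), 2) = Rational(81, 4)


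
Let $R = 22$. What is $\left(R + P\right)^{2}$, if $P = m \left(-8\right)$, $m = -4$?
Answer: $2916$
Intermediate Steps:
$P = 32$ ($P = \left(-4\right) \left(-8\right) = 32$)
$\left(R + P\right)^{2} = \left(22 + 32\right)^{2} = 54^{2} = 2916$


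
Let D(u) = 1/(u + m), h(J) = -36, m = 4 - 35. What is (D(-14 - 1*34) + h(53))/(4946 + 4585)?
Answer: -2845/752949 ≈ -0.0037785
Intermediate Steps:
m = -31
D(u) = 1/(-31 + u) (D(u) = 1/(u - 31) = 1/(-31 + u))
(D(-14 - 1*34) + h(53))/(4946 + 4585) = (1/(-31 + (-14 - 1*34)) - 36)/(4946 + 4585) = (1/(-31 + (-14 - 34)) - 36)/9531 = (1/(-31 - 48) - 36)*(1/9531) = (1/(-79) - 36)*(1/9531) = (-1/79 - 36)*(1/9531) = -2845/79*1/9531 = -2845/752949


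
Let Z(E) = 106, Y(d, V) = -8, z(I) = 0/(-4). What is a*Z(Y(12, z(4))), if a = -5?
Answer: -530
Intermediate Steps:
z(I) = 0 (z(I) = 0*(-1/4) = 0)
a*Z(Y(12, z(4))) = -5*106 = -530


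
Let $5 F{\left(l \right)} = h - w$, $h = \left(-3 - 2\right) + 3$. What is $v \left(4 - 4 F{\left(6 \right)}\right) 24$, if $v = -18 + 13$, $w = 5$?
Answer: $-1152$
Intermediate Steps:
$v = -5$
$h = -2$ ($h = -5 + 3 = -2$)
$F{\left(l \right)} = - \frac{7}{5}$ ($F{\left(l \right)} = \frac{-2 - 5}{5} = \frac{1}{5} \left(-7\right) = - \frac{7}{5}$)
$v \left(4 - 4 F{\left(6 \right)}\right) 24 = - 5 \left(4 - - \frac{28}{5}\right) 24 = - 5 \left(4 + \frac{28}{5}\right) 24 = \left(-5\right) \frac{48}{5} \cdot 24 = \left(-48\right) 24 = -1152$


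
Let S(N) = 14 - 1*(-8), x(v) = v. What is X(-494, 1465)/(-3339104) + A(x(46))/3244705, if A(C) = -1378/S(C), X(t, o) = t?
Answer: 7665542157/59589240943760 ≈ 0.00012864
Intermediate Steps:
S(N) = 22 (S(N) = 14 + 8 = 22)
A(C) = -689/11 (A(C) = -1378/22 = -1378*1/22 = -689/11)
X(-494, 1465)/(-3339104) + A(x(46))/3244705 = -494/(-3339104) - 689/11/3244705 = -494*(-1/3339104) - 689/11*1/3244705 = 247/1669552 - 689/35691755 = 7665542157/59589240943760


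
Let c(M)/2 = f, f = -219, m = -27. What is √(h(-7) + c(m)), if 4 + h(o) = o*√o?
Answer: √(-442 - 7*I*√7) ≈ 0.4404 - 21.028*I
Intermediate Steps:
h(o) = -4 + o^(3/2) (h(o) = -4 + o*√o = -4 + o^(3/2))
c(M) = -438 (c(M) = 2*(-219) = -438)
√(h(-7) + c(m)) = √((-4 + (-7)^(3/2)) - 438) = √((-4 - 7*I*√7) - 438) = √(-442 - 7*I*√7)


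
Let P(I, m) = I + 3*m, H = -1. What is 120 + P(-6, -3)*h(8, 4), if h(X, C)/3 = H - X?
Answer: 525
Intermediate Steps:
h(X, C) = -3 - 3*X (h(X, C) = 3*(-1 - X) = -3 - 3*X)
120 + P(-6, -3)*h(8, 4) = 120 + (-6 + 3*(-3))*(-3 - 3*8) = 120 + (-6 - 9)*(-3 - 24) = 120 - 15*(-27) = 120 + 405 = 525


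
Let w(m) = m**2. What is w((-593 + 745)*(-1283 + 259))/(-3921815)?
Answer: -24226299904/3921815 ≈ -6177.3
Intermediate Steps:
w((-593 + 745)*(-1283 + 259))/(-3921815) = ((-593 + 745)*(-1283 + 259))**2/(-3921815) = (152*(-1024))**2*(-1/3921815) = (-155648)**2*(-1/3921815) = 24226299904*(-1/3921815) = -24226299904/3921815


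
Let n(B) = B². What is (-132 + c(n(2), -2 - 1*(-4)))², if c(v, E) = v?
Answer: 16384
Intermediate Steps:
(-132 + c(n(2), -2 - 1*(-4)))² = (-132 + 2²)² = (-132 + 4)² = (-128)² = 16384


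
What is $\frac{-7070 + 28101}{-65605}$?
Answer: $- \frac{21031}{65605} \approx -0.32057$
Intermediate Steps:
$\frac{-7070 + 28101}{-65605} = 21031 \left(- \frac{1}{65605}\right) = - \frac{21031}{65605}$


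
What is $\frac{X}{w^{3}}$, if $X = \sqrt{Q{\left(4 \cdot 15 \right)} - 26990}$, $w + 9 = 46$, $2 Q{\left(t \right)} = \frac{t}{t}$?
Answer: $\frac{i \sqrt{107958}}{101306} \approx 0.0032433 i$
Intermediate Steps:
$Q{\left(t \right)} = \frac{1}{2}$ ($Q{\left(t \right)} = \frac{t \frac{1}{t}}{2} = \frac{1}{2} \cdot 1 = \frac{1}{2}$)
$w = 37$ ($w = -9 + 46 = 37$)
$X = \frac{i \sqrt{107958}}{2}$ ($X = \sqrt{\frac{1}{2} - 26990} = \sqrt{- \frac{53979}{2}} = \frac{i \sqrt{107958}}{2} \approx 164.28 i$)
$\frac{X}{w^{3}} = \frac{\frac{1}{2} i \sqrt{107958}}{37^{3}} = \frac{\frac{1}{2} i \sqrt{107958}}{50653} = \frac{i \sqrt{107958}}{2} \cdot \frac{1}{50653} = \frac{i \sqrt{107958}}{101306}$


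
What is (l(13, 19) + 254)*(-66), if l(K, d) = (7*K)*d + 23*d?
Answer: -159720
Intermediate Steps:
l(K, d) = 23*d + 7*K*d (l(K, d) = 7*K*d + 23*d = 23*d + 7*K*d)
(l(13, 19) + 254)*(-66) = (19*(23 + 7*13) + 254)*(-66) = (19*(23 + 91) + 254)*(-66) = (19*114 + 254)*(-66) = (2166 + 254)*(-66) = 2420*(-66) = -159720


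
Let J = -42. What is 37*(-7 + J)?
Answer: -1813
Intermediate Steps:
37*(-7 + J) = 37*(-7 - 42) = 37*(-49) = -1813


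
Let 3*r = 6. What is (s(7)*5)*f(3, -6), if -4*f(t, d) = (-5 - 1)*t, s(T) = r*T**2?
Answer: 2205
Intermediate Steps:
r = 2 (r = (1/3)*6 = 2)
s(T) = 2*T**2
f(t, d) = 3*t/2 (f(t, d) = -(-5 - 1)*t/4 = -(-3)*t/2 = 3*t/2)
(s(7)*5)*f(3, -6) = ((2*7**2)*5)*((3/2)*3) = ((2*49)*5)*(9/2) = (98*5)*(9/2) = 490*(9/2) = 2205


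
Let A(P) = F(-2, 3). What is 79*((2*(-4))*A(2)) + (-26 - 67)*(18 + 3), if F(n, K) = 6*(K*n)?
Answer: 20799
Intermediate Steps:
F(n, K) = 6*K*n
A(P) = -36 (A(P) = 6*3*(-2) = -36)
79*((2*(-4))*A(2)) + (-26 - 67)*(18 + 3) = 79*((2*(-4))*(-36)) + (-26 - 67)*(18 + 3) = 79*(-8*(-36)) - 93*21 = 79*288 - 1953 = 22752 - 1953 = 20799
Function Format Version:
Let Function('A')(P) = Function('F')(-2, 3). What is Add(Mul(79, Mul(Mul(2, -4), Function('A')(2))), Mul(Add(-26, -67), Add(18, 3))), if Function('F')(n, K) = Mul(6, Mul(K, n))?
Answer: 20799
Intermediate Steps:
Function('F')(n, K) = Mul(6, K, n)
Function('A')(P) = -36 (Function('A')(P) = Mul(6, 3, -2) = -36)
Add(Mul(79, Mul(Mul(2, -4), Function('A')(2))), Mul(Add(-26, -67), Add(18, 3))) = Add(Mul(79, Mul(Mul(2, -4), -36)), Mul(Add(-26, -67), Add(18, 3))) = Add(Mul(79, Mul(-8, -36)), Mul(-93, 21)) = Add(Mul(79, 288), -1953) = Add(22752, -1953) = 20799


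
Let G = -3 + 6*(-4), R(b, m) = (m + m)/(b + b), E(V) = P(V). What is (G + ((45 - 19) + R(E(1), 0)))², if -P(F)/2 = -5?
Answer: 1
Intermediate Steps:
P(F) = 10 (P(F) = -2*(-5) = 10)
E(V) = 10
R(b, m) = m/b (R(b, m) = (2*m)/((2*b)) = (2*m)*(1/(2*b)) = m/b)
G = -27 (G = -3 - 24 = -27)
(G + ((45 - 19) + R(E(1), 0)))² = (-27 + ((45 - 19) + 0/10))² = (-27 + (26 + 0*(⅒)))² = (-27 + (26 + 0))² = (-27 + 26)² = (-1)² = 1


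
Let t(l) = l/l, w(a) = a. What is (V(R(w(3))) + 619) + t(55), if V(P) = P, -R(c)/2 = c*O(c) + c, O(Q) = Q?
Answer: 596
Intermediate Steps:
R(c) = -2*c - 2*c² (R(c) = -2*(c*c + c) = -2*(c² + c) = -2*(c + c²) = -2*c - 2*c²)
t(l) = 1
(V(R(w(3))) + 619) + t(55) = (-2*3*(1 + 3) + 619) + 1 = (-2*3*4 + 619) + 1 = (-24 + 619) + 1 = 595 + 1 = 596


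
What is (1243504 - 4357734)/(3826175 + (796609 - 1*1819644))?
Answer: -311423/280314 ≈ -1.1110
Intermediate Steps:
(1243504 - 4357734)/(3826175 + (796609 - 1*1819644)) = -3114230/(3826175 + (796609 - 1819644)) = -3114230/(3826175 - 1023035) = -3114230/2803140 = -3114230*1/2803140 = -311423/280314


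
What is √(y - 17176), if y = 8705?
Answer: I*√8471 ≈ 92.038*I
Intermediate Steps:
√(y - 17176) = √(8705 - 17176) = √(-8471) = I*√8471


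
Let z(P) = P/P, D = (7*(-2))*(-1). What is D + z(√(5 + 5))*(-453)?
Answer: -439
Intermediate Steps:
D = 14 (D = -14*(-1) = 14)
z(P) = 1
D + z(√(5 + 5))*(-453) = 14 + 1*(-453) = 14 - 453 = -439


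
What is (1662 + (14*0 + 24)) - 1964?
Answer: -278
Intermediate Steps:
(1662 + (14*0 + 24)) - 1964 = (1662 + (0 + 24)) - 1964 = (1662 + 24) - 1964 = 1686 - 1964 = -278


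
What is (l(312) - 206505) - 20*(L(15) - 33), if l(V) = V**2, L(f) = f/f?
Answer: -108521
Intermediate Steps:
L(f) = 1
(l(312) - 206505) - 20*(L(15) - 33) = (312**2 - 206505) - 20*(1 - 33) = (97344 - 206505) - 20*(-32) = -109161 + 640 = -108521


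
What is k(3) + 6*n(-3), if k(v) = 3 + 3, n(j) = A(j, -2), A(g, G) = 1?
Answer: 12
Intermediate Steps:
n(j) = 1
k(v) = 6
k(3) + 6*n(-3) = 6 + 6*1 = 6 + 6 = 12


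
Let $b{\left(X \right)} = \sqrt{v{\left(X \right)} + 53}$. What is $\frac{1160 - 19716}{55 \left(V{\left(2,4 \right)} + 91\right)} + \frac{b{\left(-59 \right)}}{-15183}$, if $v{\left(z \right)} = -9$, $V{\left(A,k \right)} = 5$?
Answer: $- \frac{4639}{1320} - \frac{2 \sqrt{11}}{15183} \approx -3.5148$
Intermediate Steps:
$b{\left(X \right)} = 2 \sqrt{11}$ ($b{\left(X \right)} = \sqrt{-9 + 53} = \sqrt{44} = 2 \sqrt{11}$)
$\frac{1160 - 19716}{55 \left(V{\left(2,4 \right)} + 91\right)} + \frac{b{\left(-59 \right)}}{-15183} = \frac{1160 - 19716}{55 \left(5 + 91\right)} + \frac{2 \sqrt{11}}{-15183} = \frac{1160 - 19716}{55 \cdot 96} + 2 \sqrt{11} \left(- \frac{1}{15183}\right) = - \frac{18556}{5280} - \frac{2 \sqrt{11}}{15183} = \left(-18556\right) \frac{1}{5280} - \frac{2 \sqrt{11}}{15183} = - \frac{4639}{1320} - \frac{2 \sqrt{11}}{15183}$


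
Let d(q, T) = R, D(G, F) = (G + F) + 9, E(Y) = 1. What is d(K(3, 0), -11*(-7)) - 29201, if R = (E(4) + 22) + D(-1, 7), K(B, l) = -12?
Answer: -29163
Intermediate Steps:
D(G, F) = 9 + F + G (D(G, F) = (F + G) + 9 = 9 + F + G)
R = 38 (R = (1 + 22) + (9 + 7 - 1) = 23 + 15 = 38)
d(q, T) = 38
d(K(3, 0), -11*(-7)) - 29201 = 38 - 29201 = -29163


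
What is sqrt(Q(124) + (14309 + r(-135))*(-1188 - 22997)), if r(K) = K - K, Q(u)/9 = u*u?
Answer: I*sqrt(345924781) ≈ 18599.0*I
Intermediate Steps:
Q(u) = 9*u**2 (Q(u) = 9*(u*u) = 9*u**2)
r(K) = 0
sqrt(Q(124) + (14309 + r(-135))*(-1188 - 22997)) = sqrt(9*124**2 + (14309 + 0)*(-1188 - 22997)) = sqrt(9*15376 + 14309*(-24185)) = sqrt(138384 - 346063165) = sqrt(-345924781) = I*sqrt(345924781)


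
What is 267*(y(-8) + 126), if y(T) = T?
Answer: 31506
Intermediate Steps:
267*(y(-8) + 126) = 267*(-8 + 126) = 267*118 = 31506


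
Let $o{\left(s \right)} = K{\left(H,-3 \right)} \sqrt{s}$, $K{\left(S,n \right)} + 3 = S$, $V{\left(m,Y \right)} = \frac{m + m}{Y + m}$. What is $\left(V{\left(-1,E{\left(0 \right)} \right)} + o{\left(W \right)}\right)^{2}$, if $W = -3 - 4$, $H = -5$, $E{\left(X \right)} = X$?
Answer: $-444 - 32 i \sqrt{7} \approx -444.0 - 84.664 i$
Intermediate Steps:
$W = -7$
$V{\left(m,Y \right)} = \frac{2 m}{Y + m}$
$K{\left(S,n \right)} = -3 + S$
$o{\left(s \right)} = - 8 \sqrt{s}$ ($o{\left(s \right)} = \left(-3 - 5\right) \sqrt{s} = - 8 \sqrt{s}$)
$\left(V{\left(-1,E{\left(0 \right)} \right)} + o{\left(W \right)}\right)^{2} = \left(2 \left(-1\right) \frac{1}{0 - 1} - 8 \sqrt{-7}\right)^{2} = \left(2 \left(-1\right) \frac{1}{-1} - 8 i \sqrt{7}\right)^{2} = \left(2 \left(-1\right) \left(-1\right) - 8 i \sqrt{7}\right)^{2} = \left(2 - 8 i \sqrt{7}\right)^{2}$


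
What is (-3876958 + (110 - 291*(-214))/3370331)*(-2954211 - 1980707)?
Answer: 64482755831176591452/3370331 ≈ 1.9132e+13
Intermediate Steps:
(-3876958 + (110 - 291*(-214))/3370331)*(-2954211 - 1980707) = (-3876958 + (110 + 62274)*(1/3370331))*(-4934918) = (-3876958 + 62384*(1/3370331))*(-4934918) = (-3876958 + 62384/3370331)*(-4934918) = -13066631670714/3370331*(-4934918) = 64482755831176591452/3370331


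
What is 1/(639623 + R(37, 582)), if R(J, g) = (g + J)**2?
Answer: 1/1022784 ≈ 9.7772e-7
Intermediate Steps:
R(J, g) = (J + g)**2
1/(639623 + R(37, 582)) = 1/(639623 + (37 + 582)**2) = 1/(639623 + 619**2) = 1/(639623 + 383161) = 1/1022784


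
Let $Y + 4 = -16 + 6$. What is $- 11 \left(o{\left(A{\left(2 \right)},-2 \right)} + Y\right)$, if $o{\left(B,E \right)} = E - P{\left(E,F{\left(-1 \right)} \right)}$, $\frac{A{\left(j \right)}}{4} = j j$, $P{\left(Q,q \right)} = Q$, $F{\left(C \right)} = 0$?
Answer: $154$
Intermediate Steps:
$A{\left(j \right)} = 4 j^{2}$ ($A{\left(j \right)} = 4 j j = 4 j^{2}$)
$Y = -14$ ($Y = -4 + \left(-16 + 6\right) = -4 - 10 = -14$)
$o{\left(B,E \right)} = 0$ ($o{\left(B,E \right)} = E - E = 0$)
$- 11 \left(o{\left(A{\left(2 \right)},-2 \right)} + Y\right) = - 11 \left(0 - 14\right) = \left(-11\right) \left(-14\right) = 154$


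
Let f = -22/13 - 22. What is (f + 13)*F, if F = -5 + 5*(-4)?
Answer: 3475/13 ≈ 267.31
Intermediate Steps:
f = -308/13 (f = -22*1/13 - 22 = -22/13 - 22 = -308/13 ≈ -23.692)
F = -25 (F = -5 - 20 = -25)
(f + 13)*F = (-308/13 + 13)*(-25) = -139/13*(-25) = 3475/13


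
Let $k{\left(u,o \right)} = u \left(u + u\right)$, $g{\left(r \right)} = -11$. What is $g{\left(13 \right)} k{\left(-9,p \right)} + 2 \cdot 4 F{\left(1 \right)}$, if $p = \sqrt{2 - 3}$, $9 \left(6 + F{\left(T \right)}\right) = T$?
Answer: $- \frac{16462}{9} \approx -1829.1$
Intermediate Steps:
$F{\left(T \right)} = -6 + \frac{T}{9}$
$p = i$ ($p = \sqrt{-1} = i \approx 1.0 i$)
$k{\left(u,o \right)} = 2 u^{2}$ ($k{\left(u,o \right)} = u 2 u = 2 u^{2}$)
$g{\left(13 \right)} k{\left(-9,p \right)} + 2 \cdot 4 F{\left(1 \right)} = - 11 \cdot 2 \left(-9\right)^{2} + 2 \cdot 4 \left(-6 + \frac{1}{9} \cdot 1\right) = - 11 \cdot 2 \cdot 81 + 8 \left(-6 + \frac{1}{9}\right) = \left(-11\right) 162 + 8 \left(- \frac{53}{9}\right) = -1782 - \frac{424}{9} = - \frac{16462}{9}$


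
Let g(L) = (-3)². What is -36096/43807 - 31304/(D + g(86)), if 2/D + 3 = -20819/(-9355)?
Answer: -1242295893634/254650091 ≈ -4878.4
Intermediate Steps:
g(L) = 9
D = -9355/3623 (D = 2/(-3 - 20819/(-9355)) = 2/(-3 - 20819*(-1/9355)) = 2/(-3 + 20819/9355) = 2/(-7246/9355) = 2*(-9355/7246) = -9355/3623 ≈ -2.5821)
-36096/43807 - 31304/(D + g(86)) = -36096/43807 - 31304/(-9355/3623 + 9) = -36096*1/43807 - 31304/23252/3623 = -36096/43807 - 31304*3623/23252 = -36096/43807 - 28353598/5813 = -1242295893634/254650091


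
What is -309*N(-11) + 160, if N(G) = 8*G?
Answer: 27352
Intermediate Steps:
-309*N(-11) + 160 = -2472*(-11) + 160 = -309*(-88) + 160 = 27192 + 160 = 27352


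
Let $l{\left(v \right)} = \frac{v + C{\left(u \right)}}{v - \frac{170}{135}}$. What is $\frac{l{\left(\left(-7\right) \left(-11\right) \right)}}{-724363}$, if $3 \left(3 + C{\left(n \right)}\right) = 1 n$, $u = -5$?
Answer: $- \frac{1953}{1481322335} \approx -1.3184 \cdot 10^{-6}$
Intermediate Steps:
$C{\left(n \right)} = -3 + \frac{n}{3}$ ($C{\left(n \right)} = -3 + \frac{1 n}{3} = -3 + \frac{n}{3}$)
$l{\left(v \right)} = \frac{- \frac{14}{3} + v}{- \frac{34}{27} + v}$ ($l{\left(v \right)} = \frac{v + \left(-3 + \frac{1}{3} \left(-5\right)\right)}{v - \frac{170}{135}} = \frac{v - \frac{14}{3}}{v - \frac{34}{27}} = \frac{- \frac{14}{3} + v}{- \frac{34}{27} + v}$)
$\frac{l{\left(\left(-7\right) \left(-11\right) \right)}}{-724363} = \frac{9 \frac{1}{-34 + 27 \left(\left(-7\right) \left(-11\right)\right)} \left(-14 + 3 \left(\left(-7\right) \left(-11\right)\right)\right)}{-724363} = \frac{9 \left(-14 + 3 \cdot 77\right)}{-34 + 27 \cdot 77} \left(- \frac{1}{724363}\right) = \frac{9 \left(-14 + 231\right)}{-34 + 2079} \left(- \frac{1}{724363}\right) = 9 \cdot \frac{1}{2045} \cdot 217 \left(- \frac{1}{724363}\right) = \frac{1953}{2045} \left(- \frac{1}{724363}\right) = - \frac{1953}{1481322335}$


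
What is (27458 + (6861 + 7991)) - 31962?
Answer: 10348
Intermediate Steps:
(27458 + (6861 + 7991)) - 31962 = (27458 + 14852) - 31962 = 42310 - 31962 = 10348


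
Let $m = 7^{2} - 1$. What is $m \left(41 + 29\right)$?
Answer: $3360$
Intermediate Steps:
$m = 48$ ($m = 49 - 1 = 48$)
$m \left(41 + 29\right) = 48 \left(41 + 29\right) = 48 \cdot 70 = 3360$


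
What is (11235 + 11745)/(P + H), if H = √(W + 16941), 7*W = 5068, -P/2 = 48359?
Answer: -740859880/3118117953 - 7660*√17665/3118117953 ≈ -0.23792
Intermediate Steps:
P = -96718 (P = -2*48359 = -96718)
W = 724 (W = (⅐)*5068 = 724)
H = √17665 (H = √(724 + 16941) = √17665 ≈ 132.91)
(11235 + 11745)/(P + H) = (11235 + 11745)/(-96718 + √17665) = 22980/(-96718 + √17665)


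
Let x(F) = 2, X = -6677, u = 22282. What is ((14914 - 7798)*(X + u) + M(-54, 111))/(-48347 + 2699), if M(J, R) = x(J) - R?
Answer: -111045071/45648 ≈ -2432.6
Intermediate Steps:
M(J, R) = 2 - R
((14914 - 7798)*(X + u) + M(-54, 111))/(-48347 + 2699) = ((14914 - 7798)*(-6677 + 22282) + (2 - 1*111))/(-48347 + 2699) = (7116*15605 + (2 - 111))/(-45648) = (111045180 - 109)*(-1/45648) = 111045071*(-1/45648) = -111045071/45648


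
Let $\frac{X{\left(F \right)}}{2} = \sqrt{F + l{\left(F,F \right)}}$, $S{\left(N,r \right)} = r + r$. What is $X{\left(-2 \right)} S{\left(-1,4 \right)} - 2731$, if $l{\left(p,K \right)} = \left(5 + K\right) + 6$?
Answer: $-2731 + 16 \sqrt{7} \approx -2688.7$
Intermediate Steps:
$l{\left(p,K \right)} = 11 + K$
$S{\left(N,r \right)} = 2 r$
$X{\left(F \right)} = 2 \sqrt{11 + 2 F}$ ($X{\left(F \right)} = 2 \sqrt{F + \left(11 + F\right)} = 2 \sqrt{11 + 2 F}$)
$X{\left(-2 \right)} S{\left(-1,4 \right)} - 2731 = 2 \sqrt{11 + 2 \left(-2\right)} 2 \cdot 4 - 2731 = 2 \sqrt{11 - 4} \cdot 8 - 2731 = 2 \sqrt{7} \cdot 8 - 2731 = 16 \sqrt{7} - 2731 = -2731 + 16 \sqrt{7}$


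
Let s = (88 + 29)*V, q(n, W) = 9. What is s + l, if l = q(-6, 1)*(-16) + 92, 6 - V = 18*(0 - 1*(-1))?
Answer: -1456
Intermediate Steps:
V = -12 (V = 6 - 18*(0 - 1*(-1)) = 6 - 18*(0 + 1) = 6 - 18 = -12)
l = -52 (l = 9*(-16) + 92 = -144 + 92 = -52)
s = -1404 (s = (88 + 29)*(-12) = 117*(-12) = -1404)
s + l = -1404 - 52 = -1456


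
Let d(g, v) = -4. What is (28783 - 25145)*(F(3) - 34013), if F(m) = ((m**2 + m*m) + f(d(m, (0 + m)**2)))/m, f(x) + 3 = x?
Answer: -371177864/3 ≈ -1.2373e+8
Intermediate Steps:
f(x) = -3 + x
F(m) = (-7 + 2*m**2)/m (F(m) = ((m**2 + m*m) + (-3 - 4))/m = ((m**2 + m**2) - 7)/m = (2*m**2 - 7)/m = (-7 + 2*m**2)/m)
(28783 - 25145)*(F(3) - 34013) = (28783 - 25145)*((-7/3 + 2*3) - 34013) = 3638*((-7*1/3 + 6) - 34013) = 3638*((-7/3 + 6) - 34013) = 3638*(11/3 - 34013) = 3638*(-102028/3) = -371177864/3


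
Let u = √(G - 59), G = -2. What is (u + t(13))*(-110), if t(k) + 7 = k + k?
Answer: -2090 - 110*I*√61 ≈ -2090.0 - 859.13*I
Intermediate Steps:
t(k) = -7 + 2*k (t(k) = -7 + (k + k) = -7 + 2*k)
u = I*√61 (u = √(-2 - 59) = √(-61) = I*√61 ≈ 7.8102*I)
(u + t(13))*(-110) = (I*√61 + (-7 + 2*13))*(-110) = (I*√61 + (-7 + 26))*(-110) = (I*√61 + 19)*(-110) = (19 + I*√61)*(-110) = -2090 - 110*I*√61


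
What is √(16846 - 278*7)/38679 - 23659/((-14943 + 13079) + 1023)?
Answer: 23659/841 + 10*√149/38679 ≈ 28.135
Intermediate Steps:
√(16846 - 278*7)/38679 - 23659/((-14943 + 13079) + 1023) = √(16846 - 1946)*(1/38679) - 23659/(-1864 + 1023) = √14900*(1/38679) - 23659/(-841) = (10*√149)*(1/38679) - 23659*(-1/841) = 10*√149/38679 + 23659/841 = 23659/841 + 10*√149/38679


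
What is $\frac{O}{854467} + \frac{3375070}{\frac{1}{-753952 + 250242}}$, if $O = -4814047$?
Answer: $- \frac{1452642185678643947}{854467} \approx -1.7001 \cdot 10^{12}$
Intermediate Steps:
$\frac{O}{854467} + \frac{3375070}{\frac{1}{-753952 + 250242}} = - \frac{4814047}{854467} + \frac{3375070}{\frac{1}{-753952 + 250242}} = \left(-4814047\right) \frac{1}{854467} + \frac{3375070}{\frac{1}{-503710}} = - \frac{4814047}{854467} + \frac{3375070}{- \frac{1}{503710}} = - \frac{4814047}{854467} + 3375070 \left(-503710\right) = - \frac{4814047}{854467} - 1700056509700 = - \frac{1452642185678643947}{854467}$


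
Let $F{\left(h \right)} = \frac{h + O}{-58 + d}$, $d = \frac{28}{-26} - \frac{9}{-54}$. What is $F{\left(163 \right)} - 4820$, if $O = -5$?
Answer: $- \frac{22160224}{4595} \approx -4822.7$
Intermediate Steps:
$d = - \frac{71}{78}$ ($d = 28 \left(- \frac{1}{26}\right) - - \frac{1}{6} = - \frac{14}{13} + \frac{1}{6} = - \frac{71}{78} \approx -0.91026$)
$F{\left(h \right)} = \frac{78}{919} - \frac{78 h}{4595}$ ($F{\left(h \right)} = \frac{h - 5}{-58 - \frac{71}{78}} = \frac{-5 + h}{- \frac{4595}{78}} = \left(-5 + h\right) \left(- \frac{78}{4595}\right) = \frac{78}{919} - \frac{78 h}{4595}$)
$F{\left(163 \right)} - 4820 = \left(\frac{78}{919} - \frac{12714}{4595}\right) - 4820 = - \frac{12324}{4595} - 4820 = - \frac{22160224}{4595}$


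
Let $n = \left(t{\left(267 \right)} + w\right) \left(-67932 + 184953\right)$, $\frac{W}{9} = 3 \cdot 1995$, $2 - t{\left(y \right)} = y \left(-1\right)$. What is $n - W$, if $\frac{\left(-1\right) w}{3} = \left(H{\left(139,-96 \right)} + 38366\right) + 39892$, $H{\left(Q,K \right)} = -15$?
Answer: $-27436797525$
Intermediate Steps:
$t{\left(y \right)} = 2 + y$ ($t{\left(y \right)} = 2 - y \left(-1\right) = 2 - - y = 2 + y$)
$w = -234729$ ($w = - 3 \left(\left(-15 + 38366\right) + 39892\right) = - 3 \left(38351 + 39892\right) = \left(-3\right) 78243 = -234729$)
$W = 53865$ ($W = 9 \cdot 3 \cdot 1995 = 9 \cdot 5985 = 53865$)
$n = -27436743660$ ($n = \left(\left(2 + 267\right) - 234729\right) \left(-67932 + 184953\right) = \left(269 - 234729\right) 117021 = \left(-234460\right) 117021 = -27436743660$)
$n - W = -27436743660 - 53865 = -27436797525$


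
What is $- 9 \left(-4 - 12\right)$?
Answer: $144$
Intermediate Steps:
$- 9 \left(-4 - 12\right) = \left(-9\right) \left(-16\right) = 144$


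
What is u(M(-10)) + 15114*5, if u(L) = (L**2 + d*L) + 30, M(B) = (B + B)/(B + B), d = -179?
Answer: 75422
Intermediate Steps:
M(B) = 1 (M(B) = (2*B)/((2*B)) = (2*B)*(1/(2*B)) = 1)
u(L) = 30 + L**2 - 179*L (u(L) = (L**2 - 179*L) + 30 = 30 + L**2 - 179*L)
u(M(-10)) + 15114*5 = (30 + 1**2 - 179*1) + 15114*5 = (30 + 1 - 179) + 75570 = -148 + 75570 = 75422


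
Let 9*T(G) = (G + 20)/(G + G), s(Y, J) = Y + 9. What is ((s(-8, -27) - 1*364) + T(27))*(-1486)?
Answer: 131043653/243 ≈ 5.3927e+5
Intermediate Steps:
s(Y, J) = 9 + Y
T(G) = (20 + G)/(18*G) (T(G) = ((G + 20)/(G + G))/9 = ((20 + G)/((2*G)))/9 = ((20 + G)*(1/(2*G)))/9 = ((20 + G)/(2*G))/9 = (20 + G)/(18*G))
((s(-8, -27) - 1*364) + T(27))*(-1486) = (((9 - 8) - 1*364) + (1/18)*(20 + 27)/27)*(-1486) = ((1 - 364) + (1/18)*(1/27)*47)*(-1486) = (-363 + 47/486)*(-1486) = -176371/486*(-1486) = 131043653/243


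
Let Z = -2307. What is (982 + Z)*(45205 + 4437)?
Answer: -65775650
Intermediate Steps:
(982 + Z)*(45205 + 4437) = (982 - 2307)*(45205 + 4437) = -1325*49642 = -65775650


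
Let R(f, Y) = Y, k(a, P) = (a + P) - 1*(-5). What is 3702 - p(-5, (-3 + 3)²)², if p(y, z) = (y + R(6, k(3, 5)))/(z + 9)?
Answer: 299798/81 ≈ 3701.2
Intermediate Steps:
k(a, P) = 5 + P + a (k(a, P) = (P + a) + 5 = 5 + P + a)
p(y, z) = (13 + y)/(9 + z) (p(y, z) = (y + (5 + 5 + 3))/(z + 9) = (y + 13)/(9 + z) = (13 + y)/(9 + z))
3702 - p(-5, (-3 + 3)²)² = 3702 - ((13 - 5)/(9 + (-3 + 3)²))² = 3702 - (8/(9 + 0²))² = 3702 - (8/(9 + 0))² = 3702 - (8/9)² = 3702 - 1*64/81 = 3702 - 64/81 = 299798/81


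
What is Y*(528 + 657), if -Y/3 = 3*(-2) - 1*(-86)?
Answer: -284400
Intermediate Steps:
Y = -240 (Y = -3*(3*(-2) - 1*(-86)) = -3*(-6 + 86) = -3*80 = -240)
Y*(528 + 657) = -240*(528 + 657) = -240*1185 = -284400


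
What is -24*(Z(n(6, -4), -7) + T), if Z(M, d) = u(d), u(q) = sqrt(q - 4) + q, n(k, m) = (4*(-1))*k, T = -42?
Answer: 1176 - 24*I*sqrt(11) ≈ 1176.0 - 79.599*I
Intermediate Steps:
n(k, m) = -4*k
u(q) = q + sqrt(-4 + q) (u(q) = sqrt(-4 + q) + q = q + sqrt(-4 + q))
Z(M, d) = d + sqrt(-4 + d)
-24*(Z(n(6, -4), -7) + T) = -24*((-7 + sqrt(-4 - 7)) - 42) = -24*((-7 + sqrt(-11)) - 42) = -24*((-7 + I*sqrt(11)) - 42) = -24*(-49 + I*sqrt(11)) = 1176 - 24*I*sqrt(11)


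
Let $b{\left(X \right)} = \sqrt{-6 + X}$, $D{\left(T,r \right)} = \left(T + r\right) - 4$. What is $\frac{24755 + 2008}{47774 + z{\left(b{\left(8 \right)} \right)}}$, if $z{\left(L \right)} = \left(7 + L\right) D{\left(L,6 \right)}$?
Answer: $\frac{7895085}{14098049} - \frac{8921 \sqrt{2}}{84588294} \approx 0.55986$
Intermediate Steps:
$D{\left(T,r \right)} = -4 + T + r$
$z{\left(L \right)} = \left(2 + L\right) \left(7 + L\right)$ ($z{\left(L \right)} = \left(7 + L\right) \left(-4 + L + 6\right) = \left(7 + L\right) \left(2 + L\right) = \left(2 + L\right) \left(7 + L\right)$)
$\frac{24755 + 2008}{47774 + z{\left(b{\left(8 \right)} \right)}} = \frac{24755 + 2008}{47774 + \left(2 + \sqrt{-6 + 8}\right) \left(7 + \sqrt{-6 + 8}\right)} = \frac{26763}{47774 + \left(2 + \sqrt{2}\right) \left(7 + \sqrt{2}\right)}$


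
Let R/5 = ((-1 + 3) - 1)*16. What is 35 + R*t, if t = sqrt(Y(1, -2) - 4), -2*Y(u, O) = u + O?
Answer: 35 + 40*I*sqrt(14) ≈ 35.0 + 149.67*I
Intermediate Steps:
Y(u, O) = -O/2 - u/2 (Y(u, O) = -(u + O)/2 = -(O + u)/2 = -O/2 - u/2)
t = I*sqrt(14)/2 (t = sqrt((-1/2*(-2) - 1/2*1) - 4) = sqrt((1 - 1/2) - 4) = sqrt(1/2 - 4) = sqrt(-7/2) = I*sqrt(14)/2 ≈ 1.8708*I)
R = 80 (R = 5*(((-1 + 3) - 1)*16) = 5*((2 - 1)*16) = 5*(1*16) = 5*16 = 80)
35 + R*t = 35 + 80*(I*sqrt(14)/2) = 35 + 40*I*sqrt(14)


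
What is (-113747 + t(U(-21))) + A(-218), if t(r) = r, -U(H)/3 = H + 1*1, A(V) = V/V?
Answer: -113686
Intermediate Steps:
A(V) = 1
U(H) = -3 - 3*H (U(H) = -3*(H + 1*1) = -3*(H + 1) = -3*(1 + H) = -3 - 3*H)
(-113747 + t(U(-21))) + A(-218) = (-113747 + (-3 - 3*(-21))) + 1 = (-113747 + (-3 + 63)) + 1 = (-113747 + 60) + 1 = -113687 + 1 = -113686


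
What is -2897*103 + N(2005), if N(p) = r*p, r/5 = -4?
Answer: -338491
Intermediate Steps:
r = -20 (r = 5*(-4) = -20)
N(p) = -20*p
-2897*103 + N(2005) = -2897*103 - 20*2005 = -298391 - 40100 = -338491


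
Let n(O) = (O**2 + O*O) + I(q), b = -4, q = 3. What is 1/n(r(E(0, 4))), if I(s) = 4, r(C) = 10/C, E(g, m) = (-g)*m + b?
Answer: 2/33 ≈ 0.060606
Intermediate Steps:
E(g, m) = -4 - g*m (E(g, m) = (-g)*m - 4 = -g*m - 4 = -4 - g*m)
n(O) = 4 + 2*O**2 (n(O) = (O**2 + O*O) + 4 = (O**2 + O**2) + 4 = 2*O**2 + 4 = 4 + 2*O**2)
1/n(r(E(0, 4))) = 1/(4 + 2*(10/(-4 - 1*0*4))**2) = 1/(4 + 2*(10/(-4 + 0))**2) = 1/(4 + 2*(10/(-4))**2) = 1/(4 + 2*(10*(-1/4))**2) = 1/(4 + 2*(-5/2)**2) = 1/(4 + 2*(25/4)) = 1/(4 + 25/2) = 1/(33/2) = 2/33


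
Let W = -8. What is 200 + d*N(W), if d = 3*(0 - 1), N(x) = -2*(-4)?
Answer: 176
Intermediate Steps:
N(x) = 8
d = -3 (d = 3*(-1) = -3)
200 + d*N(W) = 200 - 3*8 = 200 - 24 = 176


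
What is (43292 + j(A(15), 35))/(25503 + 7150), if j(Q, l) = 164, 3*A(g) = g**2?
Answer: 43456/32653 ≈ 1.3308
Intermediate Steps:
A(g) = g**2/3
(43292 + j(A(15), 35))/(25503 + 7150) = (43292 + 164)/(25503 + 7150) = 43456/32653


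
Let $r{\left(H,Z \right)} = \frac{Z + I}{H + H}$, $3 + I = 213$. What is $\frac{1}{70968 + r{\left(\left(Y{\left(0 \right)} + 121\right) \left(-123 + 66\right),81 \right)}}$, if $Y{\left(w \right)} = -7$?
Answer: $\frac{4332}{307433279} \approx 1.4091 \cdot 10^{-5}$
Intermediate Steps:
$I = 210$ ($I = -3 + 213 = 210$)
$r{\left(H,Z \right)} = \frac{210 + Z}{2 H}$ ($r{\left(H,Z \right)} = \frac{Z + 210}{H + H} = \frac{210 + Z}{2 H}$)
$\frac{1}{70968 + r{\left(\left(Y{\left(0 \right)} + 121\right) \left(-123 + 66\right),81 \right)}} = \frac{1}{70968 + \frac{210 + 81}{2 \left(-7 + 121\right) \left(-123 + 66\right)}} = \frac{1}{70968 + \frac{1}{2} \frac{1}{114 \left(-57\right)} 291} = \frac{1}{70968 + \frac{1}{2} \frac{1}{-6498} \cdot 291} = \frac{1}{70968 + \frac{1}{2} \left(- \frac{1}{6498}\right) 291} = \frac{1}{70968 - \frac{97}{4332}} = \frac{1}{\frac{307433279}{4332}} = \frac{4332}{307433279}$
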